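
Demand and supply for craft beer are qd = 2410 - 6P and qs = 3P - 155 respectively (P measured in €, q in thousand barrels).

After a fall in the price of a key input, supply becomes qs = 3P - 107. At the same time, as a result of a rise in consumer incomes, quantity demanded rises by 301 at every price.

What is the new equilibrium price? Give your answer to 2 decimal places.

Initially, 2410 - 6P = 3P - 155, so 2565 = 9P and P = 285, q = 700.
After the shift, demand is qd = 2711 - 6P and supply is qs = 3P - 107.
Setting them equal: 2711 - 6P = 3P - 107 → 2818 = 9P, so P = 2818/9 ≈ 313.1111 and q = 2497/3 ≈ 832.3333.

313.11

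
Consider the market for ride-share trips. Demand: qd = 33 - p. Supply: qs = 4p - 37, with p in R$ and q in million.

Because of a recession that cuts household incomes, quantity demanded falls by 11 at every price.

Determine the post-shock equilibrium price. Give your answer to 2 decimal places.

11.80

Original equilibrium: 33 - p = 4p - 37 gives 70 = 5p, so p = 14 and q = 19.
With the change applied: demand qd = 22 - p, supply qs = 4p - 37.
Equate the new curves: 22 - p = 4p - 37, giving 59 = 5p, p = 11.8, q = 10.2.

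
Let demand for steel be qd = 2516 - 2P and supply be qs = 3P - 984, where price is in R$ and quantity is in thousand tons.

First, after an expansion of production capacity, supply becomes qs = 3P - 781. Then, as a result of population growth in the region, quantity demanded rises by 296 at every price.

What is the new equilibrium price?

718.6

Initially, 2516 - 2P = 3P - 984, so 3500 = 5P and P = 700, q = 1116.
With the change applied: demand qd = 2812 - 2P, supply qs = 3P - 781.
Clearing the new market: 2812 - 2P = 3P - 781, so P = 718.6 and q = 1374.8.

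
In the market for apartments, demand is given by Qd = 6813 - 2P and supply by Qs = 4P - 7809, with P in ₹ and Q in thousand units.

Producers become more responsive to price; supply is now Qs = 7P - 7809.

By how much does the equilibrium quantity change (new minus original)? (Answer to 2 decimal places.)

Initially, 6813 - 2P = 4P - 7809, so 14622 = 6P and P = 2437, Q = 1939.
The new curves are Qd = 6813 - 2P (demand) and Qs = 7P - 7809 (supply).
Clearing the new market: 6813 - 2P = 7P - 7809, so P = 4874/3 ≈ 1624.6667 and Q = 10691/3 ≈ 3563.6667.
ΔQ = 3563.6667 − 1939 = +1624.67.

+1624.67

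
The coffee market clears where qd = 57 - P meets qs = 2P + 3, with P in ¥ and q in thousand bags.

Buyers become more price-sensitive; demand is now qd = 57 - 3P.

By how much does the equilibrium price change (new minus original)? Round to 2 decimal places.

-7.20

Solve the original market: 57 - P = 2P + 3, hence P = 18 and q = 39.
After the shift, demand is qd = 57 - 3P and supply is qs = 2P + 3.
New equilibrium: 57 - 3P = 2P + 3 ⇒ 54 = 5P ⇒ P = 10.8, q = 24.6.
ΔP = 10.8 − 18 = -7.20.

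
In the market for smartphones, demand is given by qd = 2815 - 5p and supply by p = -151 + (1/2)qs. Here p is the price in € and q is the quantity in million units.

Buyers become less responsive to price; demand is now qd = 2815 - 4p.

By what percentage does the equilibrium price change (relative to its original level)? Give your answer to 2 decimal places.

+16.67

Solve the original market: 2815 - 5p = 2p + 302, hence p = 359 and q = 1020.
After the shift, demand is qd = 2815 - 4p and supply is qs = 2p + 302.
New equilibrium: 2815 - 4p = 2p + 302 ⇒ 2513 = 6p ⇒ p = 2513/6 ≈ 418.8333, q = 3419/3 ≈ 1139.6667.
%Δp = (418.8333 − 359) / 359 × 100 = +16.67%.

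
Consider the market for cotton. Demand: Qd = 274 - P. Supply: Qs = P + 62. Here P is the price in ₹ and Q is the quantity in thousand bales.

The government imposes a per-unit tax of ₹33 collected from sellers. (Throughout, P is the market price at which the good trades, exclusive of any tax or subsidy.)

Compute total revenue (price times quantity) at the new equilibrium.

18558.75

Original equilibrium: 274 - P = P + 62 gives 212 = 2P, so P = 106 and Q = 168.
Since sellers keep the price net of the tax, the effective supply curve becomes Qs = P + 29.
Equate the new curves: 274 - P = P + 29, giving 245 = 2P, P = 122.5, Q = 151.5.
New expenditure = 122.5 × 151.5 = 18558.75.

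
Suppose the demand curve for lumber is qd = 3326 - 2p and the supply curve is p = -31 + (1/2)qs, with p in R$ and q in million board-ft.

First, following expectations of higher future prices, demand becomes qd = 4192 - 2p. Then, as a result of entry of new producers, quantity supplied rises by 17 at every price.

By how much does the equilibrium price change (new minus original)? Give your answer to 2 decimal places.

Solve the original market: 3326 - 2p = 2p + 62, hence p = 816 and q = 1694.
With the change applied: demand qd = 4192 - 2p, supply qs = 2p + 79.
Setting them equal: 4192 - 2p = 2p + 79 → 4113 = 4p, so p = 1028.25 and q = 2135.5.
Δp = 1028.25 − 816 = +212.25.

+212.25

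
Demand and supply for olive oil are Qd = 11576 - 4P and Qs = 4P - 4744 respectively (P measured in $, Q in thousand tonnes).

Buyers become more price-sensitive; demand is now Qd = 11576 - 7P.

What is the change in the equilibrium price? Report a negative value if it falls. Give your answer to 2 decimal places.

-556.36

Original equilibrium: 11576 - 4P = 4P - 4744 gives 16320 = 8P, so P = 2040 and Q = 3416.
The shock moves the curves to Qd = 11576 - 7P and Qs = 4P - 4744.
Setting them equal: 11576 - 7P = 4P - 4744 → 16320 = 11P, so P = 16320/11 ≈ 1483.6364 and Q = 13096/11 ≈ 1190.5455.
ΔP = 1483.6364 − 2040 = -556.36.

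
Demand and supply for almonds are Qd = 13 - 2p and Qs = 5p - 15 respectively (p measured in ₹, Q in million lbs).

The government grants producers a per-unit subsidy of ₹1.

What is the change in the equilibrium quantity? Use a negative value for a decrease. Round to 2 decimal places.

Solve the original market: 13 - 2p = 5p - 15, hence p = 4 and Q = 5.
Since sellers receive the price plus the subsidy, the effective supply curve becomes Qs = 5p - 10.
New equilibrium: 13 - 2p = 5p - 10 ⇒ 23 = 7p ⇒ p = 23/7 ≈ 3.2857, Q = 45/7 ≈ 6.4286.
ΔQ = 6.4286 − 5 = +1.43.

+1.43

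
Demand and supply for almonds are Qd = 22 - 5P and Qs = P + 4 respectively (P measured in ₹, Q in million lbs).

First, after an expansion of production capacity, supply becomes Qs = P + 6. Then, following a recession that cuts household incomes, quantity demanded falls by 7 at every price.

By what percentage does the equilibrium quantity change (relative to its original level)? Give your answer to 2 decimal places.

Solve the original market: 22 - 5P = P + 4, hence P = 3 and Q = 7.
With the change applied: demand Qd = 15 - 5P, supply Qs = P + 6.
Clearing the new market: 15 - 5P = P + 6, so P = 1.5 and Q = 7.5.
%ΔQ = (7.5 − 7) / 7 × 100 = +7.14%.

+7.14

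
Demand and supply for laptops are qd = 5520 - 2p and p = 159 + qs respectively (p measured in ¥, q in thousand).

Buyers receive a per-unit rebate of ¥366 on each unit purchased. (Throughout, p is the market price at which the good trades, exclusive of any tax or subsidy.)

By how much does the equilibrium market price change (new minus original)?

Original equilibrium: 5520 - 2p = p - 159 gives 5679 = 3p, so p = 1893 and q = 1734.
Since buyers' out-of-pocket price is the market price minus the rebate, the effective demand curve becomes qd = 6252 - 2p.
Setting them equal: 6252 - 2p = p - 159 → 6411 = 3p, so p = 2137 and q = 1978.
Δp = 2137 − 1893 = +244.

+244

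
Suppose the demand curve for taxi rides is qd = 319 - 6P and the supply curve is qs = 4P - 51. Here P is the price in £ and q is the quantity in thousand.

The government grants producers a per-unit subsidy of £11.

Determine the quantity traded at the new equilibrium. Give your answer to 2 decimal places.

123.40

Original equilibrium: 319 - 6P = 4P - 51 gives 370 = 10P, so P = 37 and q = 97.
Since sellers receive the price plus the subsidy, the effective supply curve becomes qs = 4P - 7.
Clearing the new market: 319 - 6P = 4P - 7, so P = 32.6 and q = 123.4.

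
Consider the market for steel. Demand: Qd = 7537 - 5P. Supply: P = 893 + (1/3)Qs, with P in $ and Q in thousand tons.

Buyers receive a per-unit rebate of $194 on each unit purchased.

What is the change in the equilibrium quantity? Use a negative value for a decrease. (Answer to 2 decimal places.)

+363.75

Solve the original market: 7537 - 5P = 3P - 2679, hence P = 1277 and Q = 1152.
Since buyers' out-of-pocket price is the market price minus the rebate, the effective demand curve becomes Qd = 8507 - 5P.
New equilibrium: 8507 - 5P = 3P - 2679 ⇒ 11186 = 8P ⇒ P = 1398.25, Q = 1515.75.
ΔQ = 1515.75 − 1152 = +363.75.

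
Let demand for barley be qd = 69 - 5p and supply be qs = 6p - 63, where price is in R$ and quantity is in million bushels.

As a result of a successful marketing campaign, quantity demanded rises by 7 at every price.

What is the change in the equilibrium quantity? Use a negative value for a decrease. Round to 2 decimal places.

Initially, 69 - 5p = 6p - 63, so 132 = 11p and p = 12, q = 9.
The shock moves the curves to qd = 76 - 5p and qs = 6p - 63.
Equate the new curves: 76 - 5p = 6p - 63, giving 139 = 11p, p = 139/11 ≈ 12.6364, q = 141/11 ≈ 12.8182.
Δq = 12.8182 − 9 = +3.82.

+3.82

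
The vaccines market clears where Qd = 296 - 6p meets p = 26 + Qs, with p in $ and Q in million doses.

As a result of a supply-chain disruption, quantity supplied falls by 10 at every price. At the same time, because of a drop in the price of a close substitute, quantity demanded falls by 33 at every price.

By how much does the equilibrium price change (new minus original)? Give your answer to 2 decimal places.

Initially, 296 - 6p = p - 26, so 322 = 7p and p = 46, Q = 20.
The shock moves the curves to Qd = 263 - 6p and Qs = p - 36.
New equilibrium: 263 - 6p = p - 36 ⇒ 299 = 7p ⇒ p = 299/7 ≈ 42.7143, Q = 47/7 ≈ 6.7143.
Δp = 42.7143 − 46 = -3.29.

-3.29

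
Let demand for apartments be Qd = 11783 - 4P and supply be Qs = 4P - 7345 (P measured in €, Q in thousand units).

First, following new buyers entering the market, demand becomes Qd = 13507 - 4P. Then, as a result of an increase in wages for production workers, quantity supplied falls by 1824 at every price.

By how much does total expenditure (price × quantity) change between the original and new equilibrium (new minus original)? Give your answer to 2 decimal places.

Before the shock: 11783 - 4P = 4P - 7345 ⇒ 19128 = 8P ⇒ P = 2391, Q = 2219.
With the change applied: demand Qd = 13507 - 4P, supply Qs = 4P - 9169.
Setting them equal: 13507 - 4P = 4P - 9169 → 22676 = 8P, so P = 2834.5 and Q = 2169.
Expenditure moves from 2391×2219 = 5305629 to 2834.5×2169 = 6148030.5; change = +842401.50.

+842401.50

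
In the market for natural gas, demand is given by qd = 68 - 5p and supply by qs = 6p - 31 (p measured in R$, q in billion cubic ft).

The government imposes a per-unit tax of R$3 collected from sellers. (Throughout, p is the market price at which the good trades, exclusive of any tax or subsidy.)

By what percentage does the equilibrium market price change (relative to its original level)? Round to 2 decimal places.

Solve the original market: 68 - 5p = 6p - 31, hence p = 9 and q = 23.
Since sellers keep the price net of the tax, the effective supply curve becomes qs = 6p - 49.
Equate the new curves: 68 - 5p = 6p - 49, giving 117 = 11p, p = 117/11 ≈ 10.6364, q = 163/11 ≈ 14.8182.
%Δp = (10.6364 − 9) / 9 × 100 = +18.18%.

+18.18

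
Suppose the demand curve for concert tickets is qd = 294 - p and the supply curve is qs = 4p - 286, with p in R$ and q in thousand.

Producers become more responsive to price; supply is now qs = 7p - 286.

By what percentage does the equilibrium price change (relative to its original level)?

-37.5

Before the shock: 294 - p = 4p - 286 ⇒ 580 = 5p ⇒ p = 116, q = 178.
After the shift, demand is qd = 294 - p and supply is qs = 7p - 286.
Clearing the new market: 294 - p = 7p - 286, so p = 72.5 and q = 221.5.
%Δp = (72.5 − 116) / 116 × 100 = -37.5%.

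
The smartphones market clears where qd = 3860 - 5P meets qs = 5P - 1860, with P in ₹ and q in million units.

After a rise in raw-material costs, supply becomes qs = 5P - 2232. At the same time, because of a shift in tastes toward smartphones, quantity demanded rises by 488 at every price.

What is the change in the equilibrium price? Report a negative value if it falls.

+86

Original equilibrium: 3860 - 5P = 5P - 1860 gives 5720 = 10P, so P = 572 and q = 1000.
With the change applied: demand qd = 4348 - 5P, supply qs = 5P - 2232.
Setting them equal: 4348 - 5P = 5P - 2232 → 6580 = 10P, so P = 658 and q = 1058.
ΔP = 658 − 572 = +86.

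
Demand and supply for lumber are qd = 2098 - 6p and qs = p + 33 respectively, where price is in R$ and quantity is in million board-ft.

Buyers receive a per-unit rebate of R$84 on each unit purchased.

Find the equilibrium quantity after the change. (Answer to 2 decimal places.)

Solve the original market: 2098 - 6p = p + 33, hence p = 295 and q = 328.
Since buyers' out-of-pocket price is the market price minus the rebate, the effective demand curve becomes qd = 2602 - 6p.
Clearing the new market: 2602 - 6p = p + 33, so p = 367 and q = 400.

400.00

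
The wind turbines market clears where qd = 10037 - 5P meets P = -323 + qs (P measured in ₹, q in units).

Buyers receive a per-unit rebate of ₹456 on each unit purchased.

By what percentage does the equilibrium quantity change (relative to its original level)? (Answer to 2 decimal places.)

+19.57

Solve the original market: 10037 - 5P = P + 323, hence P = 1619 and q = 1942.
Since buyers' out-of-pocket price is the market price minus the rebate, the effective demand curve becomes qd = 12317 - 5P.
Setting them equal: 12317 - 5P = P + 323 → 11994 = 6P, so P = 1999 and q = 2322.
%Δq = (2322 − 1942) / 1942 × 100 = +19.57%.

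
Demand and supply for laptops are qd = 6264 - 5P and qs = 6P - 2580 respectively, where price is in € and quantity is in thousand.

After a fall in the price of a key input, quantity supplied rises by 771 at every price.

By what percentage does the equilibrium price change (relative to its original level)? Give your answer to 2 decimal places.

-8.72

Before the shock: 6264 - 5P = 6P - 2580 ⇒ 8844 = 11P ⇒ P = 804, q = 2244.
After the shift, demand is qd = 6264 - 5P and supply is qs = 6P - 1809.
New equilibrium: 6264 - 5P = 6P - 1809 ⇒ 8073 = 11P ⇒ P = 8073/11 ≈ 733.9091, q = 28539/11 ≈ 2594.4545.
%ΔP = (733.9091 − 804) / 804 × 100 = -8.72%.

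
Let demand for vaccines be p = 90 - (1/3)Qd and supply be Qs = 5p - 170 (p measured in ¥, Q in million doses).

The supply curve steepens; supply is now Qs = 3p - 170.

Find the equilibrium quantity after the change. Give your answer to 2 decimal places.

50.00

Solve the original market: 270 - 3p = 5p - 170, hence p = 55 and Q = 105.
The new curves are Qd = 270 - 3p (demand) and Qs = 3p - 170 (supply).
Setting them equal: 270 - 3p = 3p - 170 → 440 = 6p, so p = 220/3 ≈ 73.3333 and Q = 50.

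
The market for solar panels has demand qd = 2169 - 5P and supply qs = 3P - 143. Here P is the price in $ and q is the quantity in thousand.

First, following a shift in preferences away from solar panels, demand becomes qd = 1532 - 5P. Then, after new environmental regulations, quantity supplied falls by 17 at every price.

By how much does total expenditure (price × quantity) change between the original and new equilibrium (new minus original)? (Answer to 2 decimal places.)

-108879.25

Initially, 2169 - 5P = 3P - 143, so 2312 = 8P and P = 289, q = 724.
The shock moves the curves to qd = 1532 - 5P and qs = 3P - 160.
Equate the new curves: 1532 - 5P = 3P - 160, giving 1692 = 8P, P = 211.5, q = 474.5.
Expenditure moves from 289×724 = 209236 to 211.5×474.5 = 100356.75; change = -108879.25.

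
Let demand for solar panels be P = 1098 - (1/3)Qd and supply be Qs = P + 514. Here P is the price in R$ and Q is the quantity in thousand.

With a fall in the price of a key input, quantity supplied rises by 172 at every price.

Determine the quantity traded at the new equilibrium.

Original equilibrium: 3294 - 3P = P + 514 gives 2780 = 4P, so P = 695 and Q = 1209.
With the change applied: demand Qd = 3294 - 3P, supply Qs = P + 686.
New equilibrium: 3294 - 3P = P + 686 ⇒ 2608 = 4P ⇒ P = 652, Q = 1338.

1338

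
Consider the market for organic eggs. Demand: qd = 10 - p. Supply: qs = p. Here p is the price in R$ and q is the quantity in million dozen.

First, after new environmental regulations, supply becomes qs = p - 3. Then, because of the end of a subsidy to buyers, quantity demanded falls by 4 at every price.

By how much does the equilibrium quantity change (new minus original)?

-3.5

Before the shock: 10 - p = p ⇒ 10 = 2p ⇒ p = 5, q = 5.
The new curves are qd = 6 - p (demand) and qs = p - 3 (supply).
Equate the new curves: 6 - p = p - 3, giving 9 = 2p, p = 4.5, q = 1.5.
Δq = 1.5 − 5 = -3.5.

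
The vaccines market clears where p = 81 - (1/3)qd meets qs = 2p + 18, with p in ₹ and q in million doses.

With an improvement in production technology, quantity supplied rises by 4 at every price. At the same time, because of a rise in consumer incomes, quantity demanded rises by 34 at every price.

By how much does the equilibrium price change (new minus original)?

+6

Initially, 243 - 3p = 2p + 18, so 225 = 5p and p = 45, q = 108.
After the shift, demand is qd = 277 - 3p and supply is qs = 2p + 22.
Equate the new curves: 277 - 3p = 2p + 22, giving 255 = 5p, p = 51, q = 124.
Δp = 51 − 45 = +6.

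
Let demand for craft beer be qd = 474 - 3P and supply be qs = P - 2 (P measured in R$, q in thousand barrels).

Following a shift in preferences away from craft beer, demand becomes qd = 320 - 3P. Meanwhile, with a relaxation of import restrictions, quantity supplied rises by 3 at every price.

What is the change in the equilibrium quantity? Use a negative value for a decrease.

Solve the original market: 474 - 3P = P - 2, hence P = 119 and q = 117.
The shock moves the curves to qd = 320 - 3P and qs = P + 1.
Equate the new curves: 320 - 3P = P + 1, giving 319 = 4P, P = 79.75, q = 80.75.
Δq = 80.75 − 117 = -36.25.

-36.25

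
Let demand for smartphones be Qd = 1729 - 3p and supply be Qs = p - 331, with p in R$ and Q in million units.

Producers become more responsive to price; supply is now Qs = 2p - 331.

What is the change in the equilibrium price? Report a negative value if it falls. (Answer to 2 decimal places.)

-103.00

Solve the original market: 1729 - 3p = p - 331, hence p = 515 and Q = 184.
The new curves are Qd = 1729 - 3p (demand) and Qs = 2p - 331 (supply).
Clearing the new market: 1729 - 3p = 2p - 331, so p = 412 and Q = 493.
Δp = 412 − 515 = -103.00.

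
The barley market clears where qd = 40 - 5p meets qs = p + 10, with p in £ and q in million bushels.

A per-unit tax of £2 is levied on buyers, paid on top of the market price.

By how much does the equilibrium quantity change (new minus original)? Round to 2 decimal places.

Solve the original market: 40 - 5p = p + 10, hence p = 5 and q = 15.
Since buyers pay the price plus the tax, the effective demand curve becomes qd = 30 - 5p.
Equate the new curves: 30 - 5p = p + 10, giving 20 = 6p, p = 10/3 ≈ 3.3333, q = 40/3 ≈ 13.3333.
Δq = 13.3333 − 15 = -1.67.

-1.67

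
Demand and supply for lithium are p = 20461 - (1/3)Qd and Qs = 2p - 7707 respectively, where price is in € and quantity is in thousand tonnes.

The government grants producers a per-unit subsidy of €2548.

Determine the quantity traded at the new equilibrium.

Original equilibrium: 61383 - 3p = 2p - 7707 gives 69090 = 5p, so p = 13818 and Q = 19929.
Since sellers receive the price plus the subsidy, the effective supply curve becomes Qs = 2p - 2611.
Equate the new curves: 61383 - 3p = 2p - 2611, giving 63994 = 5p, p = 12798.8, Q = 22986.6.

22986.6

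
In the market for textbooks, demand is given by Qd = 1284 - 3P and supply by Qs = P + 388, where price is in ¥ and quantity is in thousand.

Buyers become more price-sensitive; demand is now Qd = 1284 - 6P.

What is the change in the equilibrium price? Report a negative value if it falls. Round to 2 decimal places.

-96.00

Initially, 1284 - 3P = P + 388, so 896 = 4P and P = 224, Q = 612.
After the shift, demand is Qd = 1284 - 6P and supply is Qs = P + 388.
Setting them equal: 1284 - 6P = P + 388 → 896 = 7P, so P = 128 and Q = 516.
ΔP = 128 − 224 = -96.00.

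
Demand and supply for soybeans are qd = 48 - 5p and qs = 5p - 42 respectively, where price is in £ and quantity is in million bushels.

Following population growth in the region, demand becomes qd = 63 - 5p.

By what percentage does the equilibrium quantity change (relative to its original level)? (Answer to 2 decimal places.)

+250.00

Initially, 48 - 5p = 5p - 42, so 90 = 10p and p = 9, q = 3.
The shock moves the curves to qd = 63 - 5p and qs = 5p - 42.
New equilibrium: 63 - 5p = 5p - 42 ⇒ 105 = 10p ⇒ p = 10.5, q = 10.5.
%Δq = (10.5 − 3) / 3 × 100 = +250.00%.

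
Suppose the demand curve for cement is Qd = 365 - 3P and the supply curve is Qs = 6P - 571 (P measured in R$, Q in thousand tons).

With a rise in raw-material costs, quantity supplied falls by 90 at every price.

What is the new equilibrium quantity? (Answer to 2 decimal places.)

Original equilibrium: 365 - 3P = 6P - 571 gives 936 = 9P, so P = 104 and Q = 53.
With the change applied: demand Qd = 365 - 3P, supply Qs = 6P - 661.
Clearing the new market: 365 - 3P = 6P - 661, so P = 114 and Q = 23.

23.00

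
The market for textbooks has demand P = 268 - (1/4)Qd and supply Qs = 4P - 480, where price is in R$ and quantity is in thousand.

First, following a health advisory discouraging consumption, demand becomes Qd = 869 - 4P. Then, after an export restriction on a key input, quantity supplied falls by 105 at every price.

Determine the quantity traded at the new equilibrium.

Before the shock: 1072 - 4P = 4P - 480 ⇒ 1552 = 8P ⇒ P = 194, Q = 296.
The new curves are Qd = 869 - 4P (demand) and Qs = 4P - 585 (supply).
Equate the new curves: 869 - 4P = 4P - 585, giving 1454 = 8P, P = 181.75, Q = 142.

142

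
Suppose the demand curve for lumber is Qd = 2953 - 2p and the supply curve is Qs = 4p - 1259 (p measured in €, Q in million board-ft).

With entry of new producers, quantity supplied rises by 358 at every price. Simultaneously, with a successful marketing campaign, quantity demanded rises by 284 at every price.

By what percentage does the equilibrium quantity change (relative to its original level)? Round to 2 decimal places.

Solve the original market: 2953 - 2p = 4p - 1259, hence p = 702 and Q = 1549.
The shock moves the curves to Qd = 3237 - 2p and Qs = 4p - 901.
New equilibrium: 3237 - 2p = 4p - 901 ⇒ 4138 = 6p ⇒ p = 2069/3 ≈ 689.6667, Q = 5573/3 ≈ 1857.6667.
%ΔQ = (1857.6667 − 1549) / 1549 × 100 = +19.93%.

+19.93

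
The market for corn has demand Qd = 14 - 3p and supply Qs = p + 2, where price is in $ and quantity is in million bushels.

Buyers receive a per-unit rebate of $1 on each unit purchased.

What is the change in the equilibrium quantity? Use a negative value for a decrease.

Before the shock: 14 - 3p = p + 2 ⇒ 12 = 4p ⇒ p = 3, Q = 5.
Since buyers' out-of-pocket price is the market price minus the rebate, the effective demand curve becomes Qd = 17 - 3p.
New equilibrium: 17 - 3p = p + 2 ⇒ 15 = 4p ⇒ p = 3.75, Q = 5.75.
ΔQ = 5.75 − 5 = +0.75.

+0.75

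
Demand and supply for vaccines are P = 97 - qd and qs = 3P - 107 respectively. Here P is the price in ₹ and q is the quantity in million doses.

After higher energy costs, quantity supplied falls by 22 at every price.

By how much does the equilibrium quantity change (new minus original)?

-5.5

Before the shock: 97 - P = 3P - 107 ⇒ 204 = 4P ⇒ P = 51, q = 46.
After the shift, demand is qd = 97 - P and supply is qs = 3P - 129.
Equate the new curves: 97 - P = 3P - 129, giving 226 = 4P, P = 56.5, q = 40.5.
Δq = 40.5 − 46 = -5.5.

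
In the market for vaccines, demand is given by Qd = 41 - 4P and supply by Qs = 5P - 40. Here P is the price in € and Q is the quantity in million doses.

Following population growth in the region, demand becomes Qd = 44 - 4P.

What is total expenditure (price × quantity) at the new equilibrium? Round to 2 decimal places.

62.22

Original equilibrium: 41 - 4P = 5P - 40 gives 81 = 9P, so P = 9 and Q = 5.
With the change applied: demand Qd = 44 - 4P, supply Qs = 5P - 40.
New equilibrium: 44 - 4P = 5P - 40 ⇒ 84 = 9P ⇒ P = 28/3 ≈ 9.3333, Q = 20/3 ≈ 6.6667.
New expenditure = 9.3333 × 6.6667 = 62.22.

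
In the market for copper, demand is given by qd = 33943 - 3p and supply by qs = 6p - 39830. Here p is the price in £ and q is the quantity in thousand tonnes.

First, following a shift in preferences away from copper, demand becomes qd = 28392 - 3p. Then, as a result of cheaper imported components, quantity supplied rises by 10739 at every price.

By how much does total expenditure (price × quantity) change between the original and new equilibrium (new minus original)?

-17699947

Solve the original market: 33943 - 3p = 6p - 39830, hence p = 8197 and q = 9352.
With the change applied: demand qd = 28392 - 3p, supply qs = 6p - 29091.
Clearing the new market: 28392 - 3p = 6p - 29091, so p = 6387 and q = 9231.
Expenditure moves from 8197×9352 = 76658344 to 6387×9231 = 58958397; change = -17699947.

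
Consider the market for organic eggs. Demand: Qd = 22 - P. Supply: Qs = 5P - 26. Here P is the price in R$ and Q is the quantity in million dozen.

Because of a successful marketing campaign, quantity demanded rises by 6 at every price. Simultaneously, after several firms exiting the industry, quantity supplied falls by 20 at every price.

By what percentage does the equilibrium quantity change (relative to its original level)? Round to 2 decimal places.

+11.90

Original equilibrium: 22 - P = 5P - 26 gives 48 = 6P, so P = 8 and Q = 14.
The shock moves the curves to Qd = 28 - P and Qs = 5P - 46.
Setting them equal: 28 - P = 5P - 46 → 74 = 6P, so P = 37/3 ≈ 12.3333 and Q = 47/3 ≈ 15.6667.
%ΔQ = (15.6667 − 14) / 14 × 100 = +11.90%.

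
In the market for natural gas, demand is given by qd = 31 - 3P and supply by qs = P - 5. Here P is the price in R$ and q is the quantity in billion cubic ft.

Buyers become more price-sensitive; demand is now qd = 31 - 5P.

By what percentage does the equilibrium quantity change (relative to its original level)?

-75

Original equilibrium: 31 - 3P = P - 5 gives 36 = 4P, so P = 9 and q = 4.
The new curves are qd = 31 - 5P (demand) and qs = P - 5 (supply).
New equilibrium: 31 - 5P = P - 5 ⇒ 36 = 6P ⇒ P = 6, q = 1.
%Δq = (1 − 4) / 4 × 100 = -75%.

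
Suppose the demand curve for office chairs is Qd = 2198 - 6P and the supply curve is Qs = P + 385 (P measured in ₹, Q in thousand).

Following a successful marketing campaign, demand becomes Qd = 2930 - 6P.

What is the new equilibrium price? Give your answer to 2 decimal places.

Original equilibrium: 2198 - 6P = P + 385 gives 1813 = 7P, so P = 259 and Q = 644.
After the shift, demand is Qd = 2930 - 6P and supply is Qs = P + 385.
Setting them equal: 2930 - 6P = P + 385 → 2545 = 7P, so P = 2545/7 ≈ 363.5714 and Q = 5240/7 ≈ 748.5714.

363.57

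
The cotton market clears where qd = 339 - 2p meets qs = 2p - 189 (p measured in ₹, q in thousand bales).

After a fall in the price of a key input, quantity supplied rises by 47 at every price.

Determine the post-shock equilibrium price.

120.25

Original equilibrium: 339 - 2p = 2p - 189 gives 528 = 4p, so p = 132 and q = 75.
The shock moves the curves to qd = 339 - 2p and qs = 2p - 142.
Equate the new curves: 339 - 2p = 2p - 142, giving 481 = 4p, p = 120.25, q = 98.5.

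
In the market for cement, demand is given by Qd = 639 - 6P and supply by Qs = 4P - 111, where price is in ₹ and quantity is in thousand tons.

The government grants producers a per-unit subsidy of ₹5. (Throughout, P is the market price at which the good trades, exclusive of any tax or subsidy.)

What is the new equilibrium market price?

73

Solve the original market: 639 - 6P = 4P - 111, hence P = 75 and Q = 189.
Since sellers receive the price plus the subsidy, the effective supply curve becomes Qs = 4P - 91.
Setting them equal: 639 - 6P = 4P - 91 → 730 = 10P, so P = 73 and Q = 201.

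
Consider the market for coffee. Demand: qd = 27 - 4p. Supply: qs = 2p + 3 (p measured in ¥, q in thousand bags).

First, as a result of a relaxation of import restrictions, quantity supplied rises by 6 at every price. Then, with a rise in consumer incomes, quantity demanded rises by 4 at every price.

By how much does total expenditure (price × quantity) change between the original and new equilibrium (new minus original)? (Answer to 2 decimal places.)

Original equilibrium: 27 - 4p = 2p + 3 gives 24 = 6p, so p = 4 and q = 11.
With the change applied: demand qd = 31 - 4p, supply qs = 2p + 9.
New equilibrium: 31 - 4p = 2p + 9 ⇒ 22 = 6p ⇒ p = 11/3 ≈ 3.6667, q = 49/3 ≈ 16.3333.
Expenditure moves from 4×11 = 44 to 3.6667×16.3333 = 59.8889; change = +15.89.

+15.89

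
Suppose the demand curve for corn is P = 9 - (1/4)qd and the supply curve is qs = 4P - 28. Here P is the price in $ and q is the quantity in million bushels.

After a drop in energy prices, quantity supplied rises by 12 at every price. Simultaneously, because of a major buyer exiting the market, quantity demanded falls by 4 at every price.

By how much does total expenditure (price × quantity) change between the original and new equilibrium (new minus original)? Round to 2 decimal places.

Initially, 36 - 4P = 4P - 28, so 64 = 8P and P = 8, q = 4.
After the shift, demand is qd = 32 - 4P and supply is qs = 4P - 16.
Equate the new curves: 32 - 4P = 4P - 16, giving 48 = 8P, P = 6, q = 8.
Expenditure moves from 8×4 = 32 to 6×8 = 48; change = +16.00.

+16.00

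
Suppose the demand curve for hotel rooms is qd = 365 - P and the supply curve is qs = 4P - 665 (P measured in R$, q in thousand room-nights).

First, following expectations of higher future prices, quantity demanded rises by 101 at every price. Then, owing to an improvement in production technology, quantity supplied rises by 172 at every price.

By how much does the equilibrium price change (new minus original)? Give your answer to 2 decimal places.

Before the shock: 365 - P = 4P - 665 ⇒ 1030 = 5P ⇒ P = 206, q = 159.
After the shift, demand is qd = 466 - P and supply is qs = 4P - 493.
Setting them equal: 466 - P = 4P - 493 → 959 = 5P, so P = 191.8 and q = 274.2.
ΔP = 191.8 − 206 = -14.20.

-14.20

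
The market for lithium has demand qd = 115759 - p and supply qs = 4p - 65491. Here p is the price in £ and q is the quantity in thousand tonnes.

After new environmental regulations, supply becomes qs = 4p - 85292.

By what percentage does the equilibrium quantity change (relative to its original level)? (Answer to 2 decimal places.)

Before the shock: 115759 - p = 4p - 65491 ⇒ 181250 = 5p ⇒ p = 36250, q = 79509.
After the shift, demand is qd = 115759 - p and supply is qs = 4p - 85292.
Setting them equal: 115759 - p = 4p - 85292 → 201051 = 5p, so p = 40210.2 and q = 75548.8.
%Δq = (75548.8 − 79509) / 79509 × 100 = -4.98%.

-4.98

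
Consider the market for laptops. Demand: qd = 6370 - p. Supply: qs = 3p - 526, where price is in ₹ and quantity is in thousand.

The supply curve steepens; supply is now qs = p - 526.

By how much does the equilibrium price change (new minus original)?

+1724

Original equilibrium: 6370 - p = 3p - 526 gives 6896 = 4p, so p = 1724 and q = 4646.
After the shift, demand is qd = 6370 - p and supply is qs = p - 526.
Equate the new curves: 6370 - p = p - 526, giving 6896 = 2p, p = 3448, q = 2922.
Δp = 3448 − 1724 = +1724.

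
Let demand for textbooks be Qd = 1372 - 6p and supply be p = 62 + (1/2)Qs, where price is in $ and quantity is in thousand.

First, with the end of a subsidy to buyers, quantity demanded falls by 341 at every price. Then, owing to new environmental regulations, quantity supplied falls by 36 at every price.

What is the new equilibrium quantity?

137.75

Solve the original market: 1372 - 6p = 2p - 124, hence p = 187 and Q = 250.
After the shift, demand is Qd = 1031 - 6p and supply is Qs = 2p - 160.
New equilibrium: 1031 - 6p = 2p - 160 ⇒ 1191 = 8p ⇒ p = 148.875, Q = 137.75.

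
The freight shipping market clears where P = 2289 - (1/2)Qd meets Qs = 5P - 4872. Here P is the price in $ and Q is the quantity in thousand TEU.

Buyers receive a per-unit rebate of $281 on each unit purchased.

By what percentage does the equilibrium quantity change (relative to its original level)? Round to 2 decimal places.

+21.38

Before the shock: 4578 - 2P = 5P - 4872 ⇒ 9450 = 7P ⇒ P = 1350, Q = 1878.
Since buyers' out-of-pocket price is the market price minus the rebate, the effective demand curve becomes Qd = 5140 - 2P.
Equate the new curves: 5140 - 2P = 5P - 4872, giving 10012 = 7P, P = 10012/7 ≈ 1430.2857, Q = 15956/7 ≈ 2279.4286.
%ΔQ = (2279.4286 − 1878) / 1878 × 100 = +21.38%.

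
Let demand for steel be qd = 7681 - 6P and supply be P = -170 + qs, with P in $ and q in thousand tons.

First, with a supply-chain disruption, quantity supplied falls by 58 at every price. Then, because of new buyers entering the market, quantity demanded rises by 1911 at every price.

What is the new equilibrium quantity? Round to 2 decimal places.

Before the shock: 7681 - 6P = P + 170 ⇒ 7511 = 7P ⇒ P = 1073, q = 1243.
With the change applied: demand qd = 9592 - 6P, supply qs = P + 112.
Equate the new curves: 9592 - 6P = P + 112, giving 9480 = 7P, P = 9480/7 ≈ 1354.2857, q = 10264/7 ≈ 1466.2857.

1466.29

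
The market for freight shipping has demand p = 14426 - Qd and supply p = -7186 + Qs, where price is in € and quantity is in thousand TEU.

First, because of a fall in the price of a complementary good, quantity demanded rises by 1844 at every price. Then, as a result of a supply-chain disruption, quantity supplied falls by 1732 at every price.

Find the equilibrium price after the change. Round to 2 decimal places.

Solve the original market: 14426 - p = p + 7186, hence p = 3620 and Q = 10806.
The shock moves the curves to Qd = 16270 - p and Qs = p + 5454.
New equilibrium: 16270 - p = p + 5454 ⇒ 10816 = 2p ⇒ p = 5408, Q = 10862.

5408.00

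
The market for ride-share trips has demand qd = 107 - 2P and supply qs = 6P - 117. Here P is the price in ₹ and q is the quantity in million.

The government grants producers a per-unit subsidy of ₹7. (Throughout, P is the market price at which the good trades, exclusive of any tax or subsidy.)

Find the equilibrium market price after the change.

Initially, 107 - 2P = 6P - 117, so 224 = 8P and P = 28, q = 51.
Since sellers receive the price plus the subsidy, the effective supply curve becomes qs = 6P - 75.
New equilibrium: 107 - 2P = 6P - 75 ⇒ 182 = 8P ⇒ P = 22.75, q = 61.5.

22.75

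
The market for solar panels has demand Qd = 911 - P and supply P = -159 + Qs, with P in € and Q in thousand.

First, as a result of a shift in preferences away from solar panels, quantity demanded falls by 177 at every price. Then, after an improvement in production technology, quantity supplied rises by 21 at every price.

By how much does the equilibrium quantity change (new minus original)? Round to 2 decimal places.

Before the shock: 911 - P = P + 159 ⇒ 752 = 2P ⇒ P = 376, Q = 535.
The new curves are Qd = 734 - P (demand) and Qs = P + 180 (supply).
New equilibrium: 734 - P = P + 180 ⇒ 554 = 2P ⇒ P = 277, Q = 457.
ΔQ = 457 − 535 = -78.00.

-78.00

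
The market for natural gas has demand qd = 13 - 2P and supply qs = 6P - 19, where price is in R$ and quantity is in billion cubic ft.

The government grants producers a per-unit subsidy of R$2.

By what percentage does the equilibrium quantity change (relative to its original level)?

+60

Before the shock: 13 - 2P = 6P - 19 ⇒ 32 = 8P ⇒ P = 4, q = 5.
Since sellers receive the price plus the subsidy, the effective supply curve becomes qs = 6P - 7.
Equate the new curves: 13 - 2P = 6P - 7, giving 20 = 8P, P = 2.5, q = 8.
%Δq = (8 − 5) / 5 × 100 = +60%.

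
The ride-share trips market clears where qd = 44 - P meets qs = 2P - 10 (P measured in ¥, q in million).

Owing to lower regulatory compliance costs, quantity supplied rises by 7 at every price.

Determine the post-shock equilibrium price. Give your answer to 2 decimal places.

15.67

Original equilibrium: 44 - P = 2P - 10 gives 54 = 3P, so P = 18 and q = 26.
With the change applied: demand qd = 44 - P, supply qs = 2P - 3.
Equate the new curves: 44 - P = 2P - 3, giving 47 = 3P, P = 47/3 ≈ 15.6667, q = 85/3 ≈ 28.3333.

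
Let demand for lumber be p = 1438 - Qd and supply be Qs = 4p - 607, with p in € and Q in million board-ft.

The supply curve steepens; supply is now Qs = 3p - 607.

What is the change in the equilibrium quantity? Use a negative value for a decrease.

Before the shock: 1438 - p = 4p - 607 ⇒ 2045 = 5p ⇒ p = 409, Q = 1029.
The shock moves the curves to Qd = 1438 - p and Qs = 3p - 607.
New equilibrium: 1438 - p = 3p - 607 ⇒ 2045 = 4p ⇒ p = 511.25, Q = 926.75.
ΔQ = 926.75 − 1029 = -102.25.

-102.25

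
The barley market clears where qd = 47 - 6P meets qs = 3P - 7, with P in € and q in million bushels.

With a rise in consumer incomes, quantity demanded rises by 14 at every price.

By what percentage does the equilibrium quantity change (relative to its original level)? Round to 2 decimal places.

Solve the original market: 47 - 6P = 3P - 7, hence P = 6 and q = 11.
The shock moves the curves to qd = 61 - 6P and qs = 3P - 7.
New equilibrium: 61 - 6P = 3P - 7 ⇒ 68 = 9P ⇒ P = 68/9 ≈ 7.5556, q = 47/3 ≈ 15.6667.
%Δq = (15.6667 − 11) / 11 × 100 = +42.42%.

+42.42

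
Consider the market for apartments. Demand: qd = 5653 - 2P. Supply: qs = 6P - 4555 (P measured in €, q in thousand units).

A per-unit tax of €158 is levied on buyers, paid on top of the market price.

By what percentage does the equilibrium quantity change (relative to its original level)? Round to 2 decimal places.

Before the shock: 5653 - 2P = 6P - 4555 ⇒ 10208 = 8P ⇒ P = 1276, q = 3101.
Since buyers pay the price plus the tax, the effective demand curve becomes qd = 5337 - 2P.
Setting them equal: 5337 - 2P = 6P - 4555 → 9892 = 8P, so P = 1236.5 and q = 2864.
%Δq = (2864 − 3101) / 3101 × 100 = -7.64%.

-7.64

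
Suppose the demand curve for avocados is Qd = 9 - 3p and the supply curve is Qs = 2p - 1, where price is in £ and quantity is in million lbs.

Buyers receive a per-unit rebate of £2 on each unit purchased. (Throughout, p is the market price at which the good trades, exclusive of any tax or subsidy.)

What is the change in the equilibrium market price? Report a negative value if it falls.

+1.2

Before the shock: 9 - 3p = 2p - 1 ⇒ 10 = 5p ⇒ p = 2, Q = 3.
Since buyers' out-of-pocket price is the market price minus the rebate, the effective demand curve becomes Qd = 15 - 3p.
Equate the new curves: 15 - 3p = 2p - 1, giving 16 = 5p, p = 3.2, Q = 5.4.
Δp = 3.2 − 2 = +1.2.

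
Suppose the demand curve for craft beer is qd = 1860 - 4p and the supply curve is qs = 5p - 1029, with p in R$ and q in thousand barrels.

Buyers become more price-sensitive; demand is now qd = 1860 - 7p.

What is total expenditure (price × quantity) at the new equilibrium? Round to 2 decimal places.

42071.06

Solve the original market: 1860 - 4p = 5p - 1029, hence p = 321 and q = 576.
With the change applied: demand qd = 1860 - 7p, supply qs = 5p - 1029.
Equate the new curves: 1860 - 7p = 5p - 1029, giving 2889 = 12p, p = 240.75, q = 174.75.
New expenditure = 240.75 × 174.75 = 42071.06.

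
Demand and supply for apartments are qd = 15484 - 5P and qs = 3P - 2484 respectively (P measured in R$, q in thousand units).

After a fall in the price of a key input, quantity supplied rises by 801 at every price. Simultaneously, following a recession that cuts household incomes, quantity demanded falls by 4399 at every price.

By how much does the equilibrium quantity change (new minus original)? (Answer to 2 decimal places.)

Original equilibrium: 15484 - 5P = 3P - 2484 gives 17968 = 8P, so P = 2246 and q = 4254.
The shock moves the curves to qd = 11085 - 5P and qs = 3P - 1683.
New equilibrium: 11085 - 5P = 3P - 1683 ⇒ 12768 = 8P ⇒ P = 1596, q = 3105.
Δq = 3105 − 4254 = -1149.00.

-1149.00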